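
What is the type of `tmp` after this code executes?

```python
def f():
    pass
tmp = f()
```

A function with no return statement returns None

NoneType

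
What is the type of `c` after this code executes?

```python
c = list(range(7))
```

list(range(...)) returns list

list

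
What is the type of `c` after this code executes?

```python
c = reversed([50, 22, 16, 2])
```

reversed() on a list returns a list_reverseiterator

list_reverseiterator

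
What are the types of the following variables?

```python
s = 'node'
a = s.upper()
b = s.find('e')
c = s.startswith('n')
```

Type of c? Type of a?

str.startswith() returns bool; str.upper() returns str

bool, str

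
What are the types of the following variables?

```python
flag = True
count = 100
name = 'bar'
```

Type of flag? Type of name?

flag is bool; name is str

bool, str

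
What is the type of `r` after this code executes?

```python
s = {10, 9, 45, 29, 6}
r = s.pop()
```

Popping from a set of ints returns int

int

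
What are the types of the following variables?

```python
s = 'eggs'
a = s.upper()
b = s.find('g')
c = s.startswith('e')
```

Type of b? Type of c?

str.find() returns int; str.startswith() returns bool

int, bool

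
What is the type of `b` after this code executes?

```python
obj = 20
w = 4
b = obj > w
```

Comparison operators return bool

bool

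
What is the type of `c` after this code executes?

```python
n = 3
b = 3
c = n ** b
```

int ** positive int returns int (3 ** 3 = 27)

int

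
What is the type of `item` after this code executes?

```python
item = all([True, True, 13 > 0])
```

all() returns bool

bool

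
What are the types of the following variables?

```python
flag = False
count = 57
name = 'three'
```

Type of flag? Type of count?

flag is bool; count is int

bool, int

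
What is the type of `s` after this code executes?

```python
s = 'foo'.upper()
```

str.upper() returns str

str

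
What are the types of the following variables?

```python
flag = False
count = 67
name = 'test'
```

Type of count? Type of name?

count is int; name is str

int, str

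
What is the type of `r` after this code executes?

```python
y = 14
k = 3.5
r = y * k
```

int * float returns float (14 * 3.5 = 49.0)

float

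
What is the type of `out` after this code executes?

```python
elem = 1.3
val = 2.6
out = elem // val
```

float // float returns float (floor division preserves float type)

float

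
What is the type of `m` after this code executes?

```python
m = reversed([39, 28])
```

reversed() on a list returns a list_reverseiterator

list_reverseiterator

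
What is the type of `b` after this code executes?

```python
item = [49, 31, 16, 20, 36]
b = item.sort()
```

list.sort() returns None (sorts in place)

NoneType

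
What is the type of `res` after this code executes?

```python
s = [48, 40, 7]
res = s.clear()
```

list.clear() returns None

NoneType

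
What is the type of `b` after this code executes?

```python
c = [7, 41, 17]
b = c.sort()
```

list.sort() returns None (sorts in place)

NoneType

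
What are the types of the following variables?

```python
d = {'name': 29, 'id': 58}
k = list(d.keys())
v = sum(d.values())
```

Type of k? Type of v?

list(...) returns list; sum of int values returns int

list, int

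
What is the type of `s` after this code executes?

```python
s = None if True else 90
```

Ternary: condition is True, if branch (None) taken → NoneType

NoneType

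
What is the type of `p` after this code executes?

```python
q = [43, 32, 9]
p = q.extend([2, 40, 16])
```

list.extend() returns None

NoneType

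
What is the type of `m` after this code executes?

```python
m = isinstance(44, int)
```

isinstance() returns bool

bool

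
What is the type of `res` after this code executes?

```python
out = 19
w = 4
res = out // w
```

int // int returns int (19 // 4 = 4)

int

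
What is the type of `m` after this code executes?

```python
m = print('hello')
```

print() returns None

NoneType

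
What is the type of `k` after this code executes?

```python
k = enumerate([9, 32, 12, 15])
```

enumerate() returns an enumerate iterator object

enumerate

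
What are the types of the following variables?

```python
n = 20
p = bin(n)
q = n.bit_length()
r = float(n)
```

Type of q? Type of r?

int.bit_length() returns int; float() returns float

int, float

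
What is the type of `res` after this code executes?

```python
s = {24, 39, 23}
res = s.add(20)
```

set.add() returns None (mutates in place)

NoneType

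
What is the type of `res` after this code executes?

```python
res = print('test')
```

print() returns None

NoneType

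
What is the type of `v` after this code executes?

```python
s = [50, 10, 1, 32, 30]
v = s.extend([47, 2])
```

list.extend() returns None

NoneType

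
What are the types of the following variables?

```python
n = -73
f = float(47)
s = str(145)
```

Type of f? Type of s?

f is float; s is str

float, str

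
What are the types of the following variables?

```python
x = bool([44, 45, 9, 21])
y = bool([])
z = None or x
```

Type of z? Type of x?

None or <bool> returns the bool; bool() returns bool

bool, bool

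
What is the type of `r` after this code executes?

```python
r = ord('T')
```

ord() returns int (Unicode code point)

int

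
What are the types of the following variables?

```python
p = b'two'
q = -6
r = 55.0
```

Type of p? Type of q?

p is bytes; q is int

bytes, int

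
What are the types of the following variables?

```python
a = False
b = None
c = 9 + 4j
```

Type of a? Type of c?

a is bool; c is complex

bool, complex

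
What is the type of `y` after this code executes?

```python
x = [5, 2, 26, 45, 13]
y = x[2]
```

Indexing a list of ints returns int (x[2] = 26)

int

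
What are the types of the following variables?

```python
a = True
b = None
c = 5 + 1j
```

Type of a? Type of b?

a is bool; b is NoneType

bool, NoneType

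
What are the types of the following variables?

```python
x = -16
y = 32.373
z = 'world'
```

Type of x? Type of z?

x is int; z is str

int, str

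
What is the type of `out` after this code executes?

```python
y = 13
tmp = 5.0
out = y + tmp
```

int + float returns float (13 + 5.0 = 18.0)

float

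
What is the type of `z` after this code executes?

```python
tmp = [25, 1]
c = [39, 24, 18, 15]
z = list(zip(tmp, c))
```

list(zip(...)) returns a list of tuples

list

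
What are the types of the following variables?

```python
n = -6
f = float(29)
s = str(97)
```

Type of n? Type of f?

n is int; f is float

int, float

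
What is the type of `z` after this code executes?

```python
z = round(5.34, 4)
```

round() with ndigits arg returns float

float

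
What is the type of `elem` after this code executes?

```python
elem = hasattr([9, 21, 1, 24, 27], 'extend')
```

hasattr() returns bool

bool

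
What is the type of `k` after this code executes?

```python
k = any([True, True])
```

any() returns bool

bool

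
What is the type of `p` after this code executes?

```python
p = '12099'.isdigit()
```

str.isdigit() returns bool

bool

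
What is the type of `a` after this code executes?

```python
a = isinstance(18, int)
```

isinstance() returns bool

bool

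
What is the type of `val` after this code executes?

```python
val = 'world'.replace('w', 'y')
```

str.replace() returns str

str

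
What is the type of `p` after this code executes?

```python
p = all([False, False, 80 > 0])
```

all() returns bool

bool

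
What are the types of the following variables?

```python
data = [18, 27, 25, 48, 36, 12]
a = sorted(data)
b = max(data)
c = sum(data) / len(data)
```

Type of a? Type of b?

sorted() returns list; max of ints returns int

list, int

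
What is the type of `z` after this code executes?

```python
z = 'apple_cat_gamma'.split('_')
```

str.split() returns list

list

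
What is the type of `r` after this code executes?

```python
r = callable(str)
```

callable() returns bool

bool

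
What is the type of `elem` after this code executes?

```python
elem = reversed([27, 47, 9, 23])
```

reversed() on a list returns a list_reverseiterator

list_reverseiterator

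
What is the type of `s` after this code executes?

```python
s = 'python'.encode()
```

str.encode() returns bytes

bytes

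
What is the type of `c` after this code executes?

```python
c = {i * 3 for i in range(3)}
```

A set comprehension {expr for x in iterable} produces a set

set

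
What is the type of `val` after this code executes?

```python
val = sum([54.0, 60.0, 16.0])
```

sum() of floats returns float

float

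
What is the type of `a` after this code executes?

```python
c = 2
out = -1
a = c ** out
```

int ** negative int returns float

float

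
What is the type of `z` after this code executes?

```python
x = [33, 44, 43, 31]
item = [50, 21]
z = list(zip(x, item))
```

list(zip(...)) returns a list of tuples

list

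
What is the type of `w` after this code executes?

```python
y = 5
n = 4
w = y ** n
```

int ** positive int returns int (5 ** 4 = 625)

int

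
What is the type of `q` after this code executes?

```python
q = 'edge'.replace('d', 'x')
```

str.replace() returns str

str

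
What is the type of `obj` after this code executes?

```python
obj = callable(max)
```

callable() returns bool

bool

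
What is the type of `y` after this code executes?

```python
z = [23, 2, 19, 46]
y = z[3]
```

Indexing a list of ints returns int (z[3] = 46)

int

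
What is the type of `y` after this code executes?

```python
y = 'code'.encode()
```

str.encode() returns bytes

bytes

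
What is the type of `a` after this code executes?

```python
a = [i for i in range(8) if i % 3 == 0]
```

A list comprehension [...] produces a list

list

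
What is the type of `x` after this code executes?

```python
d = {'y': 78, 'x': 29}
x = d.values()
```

.values() returns a dict_values view object

dict_values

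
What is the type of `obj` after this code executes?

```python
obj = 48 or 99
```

'or' returns the first truthy value (48, which is int)

int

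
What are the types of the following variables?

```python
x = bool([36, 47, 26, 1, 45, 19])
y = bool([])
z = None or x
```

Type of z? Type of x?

None or <bool> returns the bool; bool() returns bool

bool, bool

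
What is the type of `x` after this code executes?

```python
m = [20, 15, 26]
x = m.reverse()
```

list.reverse() returns None

NoneType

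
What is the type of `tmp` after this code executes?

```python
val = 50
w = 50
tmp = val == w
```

Equality comparison returns bool

bool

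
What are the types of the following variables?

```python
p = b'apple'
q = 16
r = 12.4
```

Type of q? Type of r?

q is int; r is float

int, float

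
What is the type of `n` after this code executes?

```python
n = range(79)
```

range() returns a range object

range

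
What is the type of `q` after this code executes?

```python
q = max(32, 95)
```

max() of ints returns int

int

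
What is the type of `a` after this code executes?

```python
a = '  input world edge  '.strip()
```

str.strip() returns str

str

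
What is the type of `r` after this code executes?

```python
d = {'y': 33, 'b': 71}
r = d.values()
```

.values() returns a dict_values view object

dict_values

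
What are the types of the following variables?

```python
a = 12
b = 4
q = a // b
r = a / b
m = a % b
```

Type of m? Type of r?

int % int returns int; int / int returns float

int, float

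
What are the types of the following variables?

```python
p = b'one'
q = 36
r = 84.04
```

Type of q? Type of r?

q is int; r is float

int, float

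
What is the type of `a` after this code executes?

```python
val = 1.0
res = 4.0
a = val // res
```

float // float returns float (floor division preserves float type)

float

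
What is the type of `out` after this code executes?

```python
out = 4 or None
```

'or' returns first truthy value (4, int)

int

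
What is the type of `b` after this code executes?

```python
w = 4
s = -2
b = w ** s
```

int ** negative int returns float

float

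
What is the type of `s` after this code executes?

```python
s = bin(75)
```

bin() returns str representation

str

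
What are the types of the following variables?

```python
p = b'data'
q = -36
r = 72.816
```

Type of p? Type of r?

p is bytes; r is float

bytes, float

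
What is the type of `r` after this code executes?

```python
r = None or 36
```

'or' with None returns the other value (36, int)

int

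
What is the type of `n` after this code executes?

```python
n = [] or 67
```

'or' returns first truthy value (67, which is int)

int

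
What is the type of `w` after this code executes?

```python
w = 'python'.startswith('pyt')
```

str.startswith() returns bool

bool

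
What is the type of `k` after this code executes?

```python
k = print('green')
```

print() returns None

NoneType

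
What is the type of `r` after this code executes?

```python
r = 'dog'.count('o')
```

str.count() returns int

int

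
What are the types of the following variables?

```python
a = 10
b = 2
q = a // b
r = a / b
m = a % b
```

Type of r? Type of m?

int / int returns float; int % int returns int

float, int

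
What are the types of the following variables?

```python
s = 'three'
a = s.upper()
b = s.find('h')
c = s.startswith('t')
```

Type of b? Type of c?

str.find() returns int; str.startswith() returns bool

int, bool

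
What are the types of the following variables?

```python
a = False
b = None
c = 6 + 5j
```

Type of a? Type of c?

a is bool; c is complex

bool, complex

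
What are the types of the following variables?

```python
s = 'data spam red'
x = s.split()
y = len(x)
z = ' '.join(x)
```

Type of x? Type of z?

str.split() returns list; str.join() returns str

list, str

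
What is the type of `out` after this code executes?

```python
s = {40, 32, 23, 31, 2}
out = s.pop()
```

Popping from a set of ints returns int

int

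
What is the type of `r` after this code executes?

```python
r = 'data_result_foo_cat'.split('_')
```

str.split() returns list

list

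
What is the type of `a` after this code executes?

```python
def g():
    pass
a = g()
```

A function with no return statement returns None

NoneType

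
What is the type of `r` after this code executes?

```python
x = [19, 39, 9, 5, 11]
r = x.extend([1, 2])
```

list.extend() returns None

NoneType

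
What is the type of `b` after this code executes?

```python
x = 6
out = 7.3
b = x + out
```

int + float returns float (6 + 7.3 = 13.3)

float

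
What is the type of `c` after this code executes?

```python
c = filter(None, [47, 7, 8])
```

filter() returns a filter iterator object

filter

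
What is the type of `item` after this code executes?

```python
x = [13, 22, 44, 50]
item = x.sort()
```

list.sort() returns None (sorts in place)

NoneType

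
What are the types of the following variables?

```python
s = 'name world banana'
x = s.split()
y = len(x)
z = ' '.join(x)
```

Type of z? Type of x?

str.join() returns str; str.split() returns list

str, list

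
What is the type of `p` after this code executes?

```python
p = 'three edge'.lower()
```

str.lower() returns str

str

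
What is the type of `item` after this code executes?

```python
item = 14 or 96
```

'or' returns the first truthy value (14, which is int)

int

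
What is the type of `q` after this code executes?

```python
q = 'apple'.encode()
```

str.encode() returns bytes

bytes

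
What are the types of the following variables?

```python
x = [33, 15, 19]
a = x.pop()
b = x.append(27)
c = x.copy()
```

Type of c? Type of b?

list.copy() returns list; list.append() returns None

list, NoneType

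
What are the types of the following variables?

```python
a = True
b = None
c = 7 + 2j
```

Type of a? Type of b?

a is bool; b is NoneType

bool, NoneType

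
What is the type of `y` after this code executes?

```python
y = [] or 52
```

'or' returns first truthy value (52, which is int)

int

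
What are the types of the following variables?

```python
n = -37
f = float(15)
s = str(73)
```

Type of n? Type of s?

n is int; s is str

int, str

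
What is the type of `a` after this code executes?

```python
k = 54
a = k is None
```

'is' comparison returns bool

bool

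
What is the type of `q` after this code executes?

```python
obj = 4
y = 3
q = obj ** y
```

int ** positive int returns int (4 ** 3 = 64)

int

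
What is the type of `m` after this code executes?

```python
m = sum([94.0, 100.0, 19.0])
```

sum() of floats returns float

float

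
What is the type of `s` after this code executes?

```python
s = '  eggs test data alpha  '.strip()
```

str.strip() returns str

str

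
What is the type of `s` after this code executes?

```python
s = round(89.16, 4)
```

round() with ndigits arg returns float

float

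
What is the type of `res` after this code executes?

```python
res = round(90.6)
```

round() with no ndigits arg returns int

int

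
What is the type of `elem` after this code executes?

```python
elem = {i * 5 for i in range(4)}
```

A set comprehension {expr for x in iterable} produces a set

set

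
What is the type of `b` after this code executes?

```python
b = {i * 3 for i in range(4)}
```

A set comprehension {expr for x in iterable} produces a set

set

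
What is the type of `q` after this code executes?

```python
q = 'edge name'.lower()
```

str.lower() returns str

str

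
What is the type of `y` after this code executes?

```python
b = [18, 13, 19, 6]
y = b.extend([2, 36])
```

list.extend() returns None

NoneType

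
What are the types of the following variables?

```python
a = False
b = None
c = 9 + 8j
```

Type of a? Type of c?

a is bool; c is complex

bool, complex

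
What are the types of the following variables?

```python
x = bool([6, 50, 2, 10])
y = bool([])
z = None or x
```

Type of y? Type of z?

bool() returns bool; None or <bool> returns the bool

bool, bool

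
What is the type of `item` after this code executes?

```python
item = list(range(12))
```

list(range(...)) returns list

list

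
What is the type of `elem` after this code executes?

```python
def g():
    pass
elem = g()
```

A function with no return statement returns None

NoneType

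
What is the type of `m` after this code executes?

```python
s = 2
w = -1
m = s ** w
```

int ** negative int returns float

float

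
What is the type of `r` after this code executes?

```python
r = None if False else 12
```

Ternary: condition is False, else branch (12) taken → int

int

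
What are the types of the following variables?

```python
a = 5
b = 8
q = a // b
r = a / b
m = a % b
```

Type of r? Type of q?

int / int returns float; int // int returns int

float, int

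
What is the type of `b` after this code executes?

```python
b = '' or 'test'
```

'or' returns first truthy value ('test', which is str)

str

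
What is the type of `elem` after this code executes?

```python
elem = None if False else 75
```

Ternary: condition is False, else branch (75) taken → int

int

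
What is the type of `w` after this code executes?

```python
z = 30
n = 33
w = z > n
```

Comparison operators return bool

bool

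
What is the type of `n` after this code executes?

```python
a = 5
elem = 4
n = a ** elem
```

int ** positive int returns int (5 ** 4 = 625)

int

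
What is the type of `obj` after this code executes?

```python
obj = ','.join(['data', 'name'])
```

str.join() returns str

str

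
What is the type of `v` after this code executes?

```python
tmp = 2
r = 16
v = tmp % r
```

int % int returns int (2 % 16 = 2)

int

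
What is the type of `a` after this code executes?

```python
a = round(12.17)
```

round() with no ndigits arg returns int

int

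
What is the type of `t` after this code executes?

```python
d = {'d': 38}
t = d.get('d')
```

dict.get() returns the value (int) when key is found

int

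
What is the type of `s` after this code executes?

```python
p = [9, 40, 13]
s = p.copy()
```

list.copy() returns list

list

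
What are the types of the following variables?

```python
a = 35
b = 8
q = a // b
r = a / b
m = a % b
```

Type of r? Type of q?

int / int returns float; int // int returns int

float, int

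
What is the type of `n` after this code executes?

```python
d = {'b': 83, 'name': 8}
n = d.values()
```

.values() returns a dict_values view object

dict_values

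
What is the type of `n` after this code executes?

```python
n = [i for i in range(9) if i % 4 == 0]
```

A list comprehension [...] produces a list

list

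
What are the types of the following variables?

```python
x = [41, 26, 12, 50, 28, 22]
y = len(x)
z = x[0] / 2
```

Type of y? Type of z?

len() returns int; int / int returns float

int, float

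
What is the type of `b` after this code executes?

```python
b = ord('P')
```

ord() returns int (Unicode code point)

int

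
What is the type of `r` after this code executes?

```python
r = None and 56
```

'and' returns first falsy value (None)

NoneType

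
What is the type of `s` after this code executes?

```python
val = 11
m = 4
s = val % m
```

int % int returns int (11 % 4 = 3)

int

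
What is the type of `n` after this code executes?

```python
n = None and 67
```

'and' returns first falsy value (None)

NoneType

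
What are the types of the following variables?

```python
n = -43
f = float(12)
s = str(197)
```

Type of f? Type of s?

f is float; s is str

float, str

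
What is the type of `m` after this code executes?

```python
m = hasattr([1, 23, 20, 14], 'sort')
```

hasattr() returns bool

bool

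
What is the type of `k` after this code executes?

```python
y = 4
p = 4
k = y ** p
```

int ** positive int returns int (4 ** 4 = 256)

int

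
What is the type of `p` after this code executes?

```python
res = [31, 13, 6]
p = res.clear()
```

list.clear() returns None

NoneType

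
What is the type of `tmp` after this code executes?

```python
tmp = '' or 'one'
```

'or' returns first truthy value ('one', which is str)

str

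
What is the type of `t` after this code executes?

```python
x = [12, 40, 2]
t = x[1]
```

Indexing a list of ints returns int (x[1] = 40)

int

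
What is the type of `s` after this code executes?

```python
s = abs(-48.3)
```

abs() of float returns float

float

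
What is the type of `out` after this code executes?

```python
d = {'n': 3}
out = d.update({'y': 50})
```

dict.update() returns None

NoneType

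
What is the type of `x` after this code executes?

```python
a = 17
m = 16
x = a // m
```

int // int returns int (17 // 16 = 1)

int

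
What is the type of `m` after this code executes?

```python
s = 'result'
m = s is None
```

'is' comparison returns bool

bool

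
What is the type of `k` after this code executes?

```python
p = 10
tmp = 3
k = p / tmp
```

int / int always returns float in Python 3 (10 / 3 = 3.33333)

float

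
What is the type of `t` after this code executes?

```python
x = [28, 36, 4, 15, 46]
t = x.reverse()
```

list.reverse() returns None

NoneType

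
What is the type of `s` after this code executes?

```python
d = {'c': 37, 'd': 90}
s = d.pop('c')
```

dict.pop() returns the value (int)

int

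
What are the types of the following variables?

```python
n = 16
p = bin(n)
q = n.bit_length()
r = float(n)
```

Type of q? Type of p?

int.bit_length() returns int; bin() returns str

int, str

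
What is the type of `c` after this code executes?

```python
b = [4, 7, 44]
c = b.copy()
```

list.copy() returns list

list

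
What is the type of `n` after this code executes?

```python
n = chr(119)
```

chr() returns str (single character)

str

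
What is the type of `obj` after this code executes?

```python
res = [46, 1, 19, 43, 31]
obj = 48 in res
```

'in' operator returns bool

bool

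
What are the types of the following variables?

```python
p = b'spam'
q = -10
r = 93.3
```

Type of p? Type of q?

p is bytes; q is int

bytes, int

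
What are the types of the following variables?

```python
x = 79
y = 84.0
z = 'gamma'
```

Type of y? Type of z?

y is float; z is str

float, str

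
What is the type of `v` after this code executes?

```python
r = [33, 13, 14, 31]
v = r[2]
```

Indexing a list of ints returns int (r[2] = 14)

int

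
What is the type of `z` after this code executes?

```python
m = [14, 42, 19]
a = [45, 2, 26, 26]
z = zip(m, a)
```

zip() returns a zip iterator object

zip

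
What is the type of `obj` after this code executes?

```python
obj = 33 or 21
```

'or' returns the first truthy value (33, which is int)

int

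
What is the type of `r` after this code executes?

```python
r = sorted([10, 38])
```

sorted() always returns list

list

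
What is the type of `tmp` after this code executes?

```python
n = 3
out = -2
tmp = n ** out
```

int ** negative int returns float

float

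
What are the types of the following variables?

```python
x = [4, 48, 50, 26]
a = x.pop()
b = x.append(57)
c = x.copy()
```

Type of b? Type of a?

list.append() returns None; list.pop() returns the element (int)

NoneType, int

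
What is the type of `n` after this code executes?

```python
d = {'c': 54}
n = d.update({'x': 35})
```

dict.update() returns None

NoneType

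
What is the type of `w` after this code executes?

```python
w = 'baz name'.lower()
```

str.lower() returns str

str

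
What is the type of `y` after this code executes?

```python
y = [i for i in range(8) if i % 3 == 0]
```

A list comprehension [...] produces a list

list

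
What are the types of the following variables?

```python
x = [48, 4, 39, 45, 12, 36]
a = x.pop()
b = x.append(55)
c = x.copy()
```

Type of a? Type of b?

list.pop() returns the element (int); list.append() returns None

int, NoneType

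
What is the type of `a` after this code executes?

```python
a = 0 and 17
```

'and' returns the first falsy value (0, which is int)

int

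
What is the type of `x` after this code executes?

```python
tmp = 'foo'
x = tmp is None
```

'is' comparison returns bool

bool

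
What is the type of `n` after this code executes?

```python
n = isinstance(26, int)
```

isinstance() returns bool

bool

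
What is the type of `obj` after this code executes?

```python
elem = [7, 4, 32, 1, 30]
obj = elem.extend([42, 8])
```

list.extend() returns None

NoneType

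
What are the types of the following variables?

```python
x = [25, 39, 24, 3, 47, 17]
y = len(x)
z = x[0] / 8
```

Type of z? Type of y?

int / int returns float; len() returns int

float, int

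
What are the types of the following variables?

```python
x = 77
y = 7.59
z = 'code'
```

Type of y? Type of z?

y is float; z is str

float, str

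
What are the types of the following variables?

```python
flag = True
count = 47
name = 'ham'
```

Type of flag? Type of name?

flag is bool; name is str

bool, str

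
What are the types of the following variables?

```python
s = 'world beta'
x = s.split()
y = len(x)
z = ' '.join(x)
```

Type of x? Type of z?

str.split() returns list; str.join() returns str

list, str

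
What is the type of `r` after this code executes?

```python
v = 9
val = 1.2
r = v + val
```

int + float returns float (9 + 1.2 = 10.2)

float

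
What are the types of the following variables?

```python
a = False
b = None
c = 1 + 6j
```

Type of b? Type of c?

b is NoneType; c is complex

NoneType, complex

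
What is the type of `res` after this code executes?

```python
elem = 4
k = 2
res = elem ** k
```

int ** positive int returns int (4 ** 2 = 16)

int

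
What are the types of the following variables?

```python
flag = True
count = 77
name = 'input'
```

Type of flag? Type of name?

flag is bool; name is str

bool, str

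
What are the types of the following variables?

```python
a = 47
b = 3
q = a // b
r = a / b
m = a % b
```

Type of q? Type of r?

int // int returns int; int / int returns float

int, float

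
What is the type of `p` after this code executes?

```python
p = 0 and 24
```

'and' returns the first falsy value (0, which is int)

int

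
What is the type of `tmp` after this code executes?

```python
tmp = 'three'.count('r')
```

str.count() returns int

int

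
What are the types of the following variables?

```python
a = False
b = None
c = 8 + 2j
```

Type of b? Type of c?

b is NoneType; c is complex

NoneType, complex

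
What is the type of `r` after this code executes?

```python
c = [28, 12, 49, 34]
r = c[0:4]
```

Slicing a list always returns a list

list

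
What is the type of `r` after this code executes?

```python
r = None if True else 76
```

Ternary: condition is True, if branch (None) taken → NoneType

NoneType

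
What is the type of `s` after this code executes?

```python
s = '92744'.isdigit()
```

str.isdigit() returns bool

bool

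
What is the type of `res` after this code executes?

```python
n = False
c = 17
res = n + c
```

bool + int returns int (False is 0, so 0 + 17 = 17)

int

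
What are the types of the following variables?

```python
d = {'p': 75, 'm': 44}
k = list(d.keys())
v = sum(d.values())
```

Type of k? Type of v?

list(...) returns list; sum of int values returns int

list, int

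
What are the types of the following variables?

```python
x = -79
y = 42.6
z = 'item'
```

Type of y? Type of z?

y is float; z is str

float, str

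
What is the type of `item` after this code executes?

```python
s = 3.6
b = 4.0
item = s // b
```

float // float returns float (floor division preserves float type)

float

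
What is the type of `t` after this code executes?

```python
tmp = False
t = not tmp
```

'not' always returns bool

bool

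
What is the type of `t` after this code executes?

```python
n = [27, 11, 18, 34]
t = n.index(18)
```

list.index() returns int

int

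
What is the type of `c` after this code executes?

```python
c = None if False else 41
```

Ternary: condition is False, else branch (41) taken → int

int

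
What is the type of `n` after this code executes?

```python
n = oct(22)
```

oct() returns str representation

str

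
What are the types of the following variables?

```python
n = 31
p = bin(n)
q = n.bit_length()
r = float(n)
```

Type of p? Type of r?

bin() returns str; float() returns float

str, float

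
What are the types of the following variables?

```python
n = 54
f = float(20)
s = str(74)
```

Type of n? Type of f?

n is int; f is float

int, float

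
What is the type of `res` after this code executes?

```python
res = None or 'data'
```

'or' with None returns the other value ('data', str)

str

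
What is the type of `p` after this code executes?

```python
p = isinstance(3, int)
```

isinstance() returns bool

bool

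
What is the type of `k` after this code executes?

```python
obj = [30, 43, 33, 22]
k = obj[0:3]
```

Slicing a list always returns a list

list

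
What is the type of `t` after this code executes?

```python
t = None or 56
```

'or' with None returns the other value (56, int)

int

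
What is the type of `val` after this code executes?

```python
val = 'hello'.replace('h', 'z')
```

str.replace() returns str

str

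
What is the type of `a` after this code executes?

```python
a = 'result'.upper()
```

str.upper() returns str

str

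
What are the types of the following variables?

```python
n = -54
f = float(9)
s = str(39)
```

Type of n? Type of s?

n is int; s is str

int, str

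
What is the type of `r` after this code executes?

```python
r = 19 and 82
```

'and' returns the last value when all truthy (82, which is int)

int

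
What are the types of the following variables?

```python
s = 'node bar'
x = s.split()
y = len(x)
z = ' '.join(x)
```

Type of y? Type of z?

len() returns int; str.join() returns str

int, str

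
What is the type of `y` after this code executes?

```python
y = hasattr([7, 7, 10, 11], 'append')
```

hasattr() returns bool

bool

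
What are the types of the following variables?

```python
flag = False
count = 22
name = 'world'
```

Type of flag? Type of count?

flag is bool; count is int

bool, int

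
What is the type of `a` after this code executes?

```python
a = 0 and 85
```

'and' returns the first falsy value (0, which is int)

int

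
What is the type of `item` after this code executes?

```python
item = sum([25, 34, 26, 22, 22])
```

sum() of ints returns int

int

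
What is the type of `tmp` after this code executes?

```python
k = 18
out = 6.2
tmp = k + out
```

int + float returns float (18 + 6.2 = 24.2)

float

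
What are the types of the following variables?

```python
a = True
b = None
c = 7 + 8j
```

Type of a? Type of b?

a is bool; b is NoneType

bool, NoneType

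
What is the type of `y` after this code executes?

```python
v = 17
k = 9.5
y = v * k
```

int * float returns float (17 * 9.5 = 161.5)

float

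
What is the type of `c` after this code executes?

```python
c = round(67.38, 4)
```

round() with ndigits arg returns float

float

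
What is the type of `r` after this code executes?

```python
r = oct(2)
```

oct() returns str representation

str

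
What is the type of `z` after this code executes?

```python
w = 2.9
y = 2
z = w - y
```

float - int returns float (2.9 - 2 = 0.9)

float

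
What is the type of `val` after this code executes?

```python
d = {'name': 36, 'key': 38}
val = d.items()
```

dict.items() returns a dict_items view

dict_items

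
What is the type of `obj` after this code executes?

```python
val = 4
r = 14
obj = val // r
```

int // int returns int (4 // 14 = 0)

int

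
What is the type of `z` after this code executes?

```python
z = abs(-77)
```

abs() of int returns int

int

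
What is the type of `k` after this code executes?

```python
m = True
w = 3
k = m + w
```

bool + int returns int (True is 1, so 1 + 3 = 4)

int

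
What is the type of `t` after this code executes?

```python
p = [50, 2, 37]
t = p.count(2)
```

list.count() returns int

int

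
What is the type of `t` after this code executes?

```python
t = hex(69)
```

hex() returns str representation

str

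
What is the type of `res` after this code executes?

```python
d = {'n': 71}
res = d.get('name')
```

dict.get() returns None when key 'name' is not found and no default given

NoneType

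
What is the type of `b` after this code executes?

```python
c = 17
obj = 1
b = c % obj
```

int % int returns int (17 % 1 = 0)

int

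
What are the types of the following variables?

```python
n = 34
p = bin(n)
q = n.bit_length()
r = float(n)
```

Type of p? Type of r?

bin() returns str; float() returns float

str, float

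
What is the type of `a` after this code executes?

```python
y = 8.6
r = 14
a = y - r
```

float - int returns float (8.6 - 14 = -5.4)

float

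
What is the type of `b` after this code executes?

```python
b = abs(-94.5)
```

abs() of float returns float

float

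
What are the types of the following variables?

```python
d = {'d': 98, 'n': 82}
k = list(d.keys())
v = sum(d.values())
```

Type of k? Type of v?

list(...) returns list; sum of int values returns int

list, int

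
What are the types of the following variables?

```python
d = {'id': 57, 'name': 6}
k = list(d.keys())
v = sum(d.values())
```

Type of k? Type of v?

list(...) returns list; sum of int values returns int

list, int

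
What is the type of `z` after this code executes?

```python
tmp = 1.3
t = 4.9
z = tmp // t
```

float // float returns float (floor division preserves float type)

float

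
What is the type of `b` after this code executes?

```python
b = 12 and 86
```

'and' returns the last value when all truthy (86, which is int)

int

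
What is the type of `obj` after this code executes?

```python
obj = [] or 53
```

'or' returns first truthy value (53, which is int)

int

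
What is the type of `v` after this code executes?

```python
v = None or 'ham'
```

'or' with None returns the other value ('ham', str)

str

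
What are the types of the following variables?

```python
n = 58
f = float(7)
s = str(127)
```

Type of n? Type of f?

n is int; f is float

int, float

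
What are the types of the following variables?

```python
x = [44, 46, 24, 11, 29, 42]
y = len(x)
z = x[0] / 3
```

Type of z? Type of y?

int / int returns float; len() returns int

float, int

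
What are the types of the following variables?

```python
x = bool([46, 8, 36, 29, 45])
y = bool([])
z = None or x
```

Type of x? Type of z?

bool() returns bool; None or <bool> returns the bool

bool, bool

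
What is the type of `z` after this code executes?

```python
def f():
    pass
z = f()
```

A function with no return statement returns None

NoneType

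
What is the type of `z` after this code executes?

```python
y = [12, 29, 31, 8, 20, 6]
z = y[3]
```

Indexing a list of ints returns int (y[3] = 8)

int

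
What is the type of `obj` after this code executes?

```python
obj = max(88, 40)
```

max() of ints returns int

int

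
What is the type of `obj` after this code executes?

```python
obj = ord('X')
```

ord() returns int (Unicode code point)

int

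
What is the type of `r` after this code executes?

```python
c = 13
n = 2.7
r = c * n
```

int * float returns float (13 * 2.7 = 35.1)

float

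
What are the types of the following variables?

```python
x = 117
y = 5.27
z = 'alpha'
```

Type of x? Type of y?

x is int; y is float

int, float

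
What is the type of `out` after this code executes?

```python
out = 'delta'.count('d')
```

str.count() returns int

int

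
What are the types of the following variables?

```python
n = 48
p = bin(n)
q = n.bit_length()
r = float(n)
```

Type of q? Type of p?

int.bit_length() returns int; bin() returns str

int, str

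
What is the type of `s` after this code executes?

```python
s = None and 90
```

'and' returns first falsy value (None)

NoneType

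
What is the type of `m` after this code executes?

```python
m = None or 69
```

'or' with None returns the other value (69, int)

int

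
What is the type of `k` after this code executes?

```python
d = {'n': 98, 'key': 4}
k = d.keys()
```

.keys() returns a dict_keys view object

dict_keys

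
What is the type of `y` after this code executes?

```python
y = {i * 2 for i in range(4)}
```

A set comprehension {expr for x in iterable} produces a set

set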